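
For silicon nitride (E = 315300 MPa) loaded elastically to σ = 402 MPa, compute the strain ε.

1.27×10⁻³

E = 315300 MPa = 315.3 GPa = 315300 MPa.
ε = σ/E = 402 / 315300 = 1.27×10⁻³.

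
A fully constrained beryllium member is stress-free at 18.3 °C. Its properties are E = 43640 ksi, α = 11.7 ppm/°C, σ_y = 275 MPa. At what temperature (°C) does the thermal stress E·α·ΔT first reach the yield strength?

96.4 °C

E = 43640 ksi = 300.9 GPa.
E·α·ΔT = 275.0 MPa ⇒ ΔT = 275.0 / (300.9×10³ × 11.7×10⁻⁶) = 78.12 K.
T = 18.3 + 78.12 = 96.42 °C.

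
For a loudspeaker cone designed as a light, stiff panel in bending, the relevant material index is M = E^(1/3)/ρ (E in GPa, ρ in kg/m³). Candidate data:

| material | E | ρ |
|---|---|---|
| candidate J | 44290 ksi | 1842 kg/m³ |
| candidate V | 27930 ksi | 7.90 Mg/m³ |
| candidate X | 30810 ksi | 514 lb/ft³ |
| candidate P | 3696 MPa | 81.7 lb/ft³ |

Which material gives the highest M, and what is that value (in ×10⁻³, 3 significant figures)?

candidate J, M = 3.66×10⁻³

Normalizing units and computing the index:
  candidate J: E = 305.4 GPa, ρ = 1842 kg/m³
  candidate V: E = 192.6 GPa, ρ = 7900 kg/m³
  candidate X: E = 212.4 GPa, ρ = 8233 kg/m³
  candidate P: E = 3.696 GPa, ρ = 1309 kg/m³
  candidate J: M = 3.66×10⁻³
  candidate P: M = 1.18×10⁻³
  candidate V: M = 0.731×10⁻³
  candidate X: M = 0.725×10⁻³
Highest index: candidate J.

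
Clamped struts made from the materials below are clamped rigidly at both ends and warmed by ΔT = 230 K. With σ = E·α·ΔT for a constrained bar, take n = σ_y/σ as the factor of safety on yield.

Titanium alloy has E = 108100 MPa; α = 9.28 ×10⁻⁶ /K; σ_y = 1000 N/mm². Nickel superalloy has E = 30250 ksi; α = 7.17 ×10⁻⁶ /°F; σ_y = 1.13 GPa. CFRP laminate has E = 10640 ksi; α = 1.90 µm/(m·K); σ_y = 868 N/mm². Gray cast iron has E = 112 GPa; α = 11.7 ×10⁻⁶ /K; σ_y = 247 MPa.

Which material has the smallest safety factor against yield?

Converting E to GPa, α to ×10⁻⁶/K, σ_y to MPa, then σ and n for each:
  titanium alloy: E = 108.1, α = 9.28, σ_y = 1000 → σ = 231 MPa, n = 4.33
  nickel superalloy: E = 208.6, α = 12.9, σ_y = 1130 → σ = 619 MPa, n = 1.83
  CFRP laminate: E = 73.36, α = 1.90, σ_y = 868.0 → σ = 32.1 MPa, n = 27.1
  gray cast iron: E = 112.0, α = 11.7, σ_y = 247.0 → σ = 301 MPa, n = 0.820
Gray cast iron has the lowest safety factor, n = 0.820.

gray cast iron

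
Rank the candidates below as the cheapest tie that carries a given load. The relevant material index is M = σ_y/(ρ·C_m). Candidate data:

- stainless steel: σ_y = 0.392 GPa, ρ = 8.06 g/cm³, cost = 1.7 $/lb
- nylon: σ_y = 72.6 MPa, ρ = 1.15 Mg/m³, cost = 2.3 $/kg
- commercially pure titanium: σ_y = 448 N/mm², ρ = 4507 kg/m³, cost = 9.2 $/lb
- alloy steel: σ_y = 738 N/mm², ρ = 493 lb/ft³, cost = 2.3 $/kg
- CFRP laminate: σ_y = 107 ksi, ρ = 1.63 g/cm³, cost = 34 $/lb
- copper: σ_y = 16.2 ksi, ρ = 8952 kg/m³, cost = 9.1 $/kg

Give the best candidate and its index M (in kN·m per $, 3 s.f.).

In SI units:
  stainless steel: σ_y = 392.0 MPa, ρ = 8060 kg/m³, cost = 3.748 $/kg
  nylon: σ_y = 72.60 MPa, ρ = 1150 kg/m³, cost = 2.300 $/kg
  commercially pure titanium: σ_y = 448.0 MPa, ρ = 4507 kg/m³, cost = 20.28 $/kg
  alloy steel: σ_y = 738.0 MPa, ρ = 7897 kg/m³, cost = 2.300 $/kg
  CFRP laminate: σ_y = 737.7 MPa, ρ = 1630 kg/m³, cost = 74.96 $/kg
  copper: σ_y = 111.7 MPa, ρ = 8952 kg/m³, cost = 9.100 $/kg
  alloy steel: M = 40.6 kN·m per $
  nylon: M = 27.4 kN·m per $
  stainless steel: M = 13.0 kN·m per $
  CFRP laminate: M = 6.04 kN·m per $
  commercially pure titanium: M = 4.90 kN·m per $
  copper: M = 1.37 kN·m per $
Alloy steel has the largest M.

alloy steel, M = 40.6 kN·m per $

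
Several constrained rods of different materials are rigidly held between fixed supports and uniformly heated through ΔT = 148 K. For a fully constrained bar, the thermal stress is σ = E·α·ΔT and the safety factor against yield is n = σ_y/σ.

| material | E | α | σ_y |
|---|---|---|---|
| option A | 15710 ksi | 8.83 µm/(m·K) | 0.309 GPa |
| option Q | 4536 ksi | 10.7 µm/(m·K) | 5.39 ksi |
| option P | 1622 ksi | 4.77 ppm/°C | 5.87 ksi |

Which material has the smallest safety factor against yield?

Per material, after unit conversion:
  option A: E = 108.3, α = 8.83, σ_y = 309.0 → σ = 142 MPa, n = 2.18
  option Q: E = 31.27, α = 10.7, σ_y = 37.16 → σ = 49.5 MPa, n = 0.750
  option P: E = 11.18, α = 4.77, σ_y = 40.47 → σ = 7.89 MPa, n = 5.13
Smallest n: option Q with n = 0.750.

option Q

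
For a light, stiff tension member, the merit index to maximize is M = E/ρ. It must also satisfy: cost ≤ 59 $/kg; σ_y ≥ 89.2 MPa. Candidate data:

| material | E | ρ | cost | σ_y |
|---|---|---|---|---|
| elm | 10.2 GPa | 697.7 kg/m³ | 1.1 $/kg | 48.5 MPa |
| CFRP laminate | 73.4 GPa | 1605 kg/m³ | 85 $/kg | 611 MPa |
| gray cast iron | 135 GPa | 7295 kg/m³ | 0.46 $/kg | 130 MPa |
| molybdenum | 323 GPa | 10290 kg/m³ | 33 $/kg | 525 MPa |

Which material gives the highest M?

Screen on constraints: cost ≤ 59 $/kg; σ_y ≥ 89.2 MPa. Survivors: gray cast iron, molybdenum.
Evaluate M for each candidate:
  molybdenum: M = 31.4 MN·m/kg
  gray cast iron: M = 18.5 MN·m/kg
Highest index: molybdenum.

molybdenum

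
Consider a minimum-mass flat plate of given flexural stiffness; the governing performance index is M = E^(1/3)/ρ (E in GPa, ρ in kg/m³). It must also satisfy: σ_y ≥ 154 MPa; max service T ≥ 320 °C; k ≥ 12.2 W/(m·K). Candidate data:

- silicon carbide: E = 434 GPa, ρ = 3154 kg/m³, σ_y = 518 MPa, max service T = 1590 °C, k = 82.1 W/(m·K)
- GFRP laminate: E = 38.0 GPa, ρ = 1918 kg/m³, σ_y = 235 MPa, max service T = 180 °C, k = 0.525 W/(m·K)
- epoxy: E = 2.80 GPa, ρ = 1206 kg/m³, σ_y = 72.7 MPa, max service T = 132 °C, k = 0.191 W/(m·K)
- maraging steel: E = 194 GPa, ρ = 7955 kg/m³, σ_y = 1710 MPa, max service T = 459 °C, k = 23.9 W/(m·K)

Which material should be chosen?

silicon carbide

Screen on constraints: σ_y ≥ 154 MPa; max service T ≥ 320 °C; k ≥ 12.2 W/(m·K). Survivors: silicon carbide, maraging steel.
Computing M directly (units already consistent):
  silicon carbide: M = 2.40×10⁻³
  maraging steel: M = 0.728×10⁻³
Silicon carbide ranks first.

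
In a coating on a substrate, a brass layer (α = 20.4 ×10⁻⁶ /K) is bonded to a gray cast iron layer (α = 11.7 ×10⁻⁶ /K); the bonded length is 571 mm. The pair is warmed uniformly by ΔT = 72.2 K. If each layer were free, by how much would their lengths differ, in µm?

359 µm

Δα = |20.4 − 11.7|×10⁻⁶/K = 8.70×10⁻⁶/K.
ΔL_mismatch = Δα·L·ΔT = 8.70×10⁻⁶ × 571.0 mm × 72.2 K = 359 µm.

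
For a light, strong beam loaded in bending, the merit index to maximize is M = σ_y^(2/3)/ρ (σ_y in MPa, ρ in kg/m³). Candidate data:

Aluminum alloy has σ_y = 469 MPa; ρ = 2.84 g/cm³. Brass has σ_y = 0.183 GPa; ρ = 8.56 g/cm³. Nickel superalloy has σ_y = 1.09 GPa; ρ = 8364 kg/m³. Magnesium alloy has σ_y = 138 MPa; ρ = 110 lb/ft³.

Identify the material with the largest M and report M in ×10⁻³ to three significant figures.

In SI units:
  aluminum alloy: σ_y = 469.0 MPa, ρ = 2840 kg/m³
  brass: σ_y = 183.0 MPa, ρ = 8560 kg/m³
  nickel superalloy: σ_y = 1090 MPa, ρ = 8364 kg/m³
  magnesium alloy: σ_y = 138.0 MPa, ρ = 1762 kg/m³
  aluminum alloy: M = 21.3×10⁻³
  magnesium alloy: M = 15.2×10⁻³
  nickel superalloy: M = 12.7×10⁻³
  brass: M = 3.77×10⁻³
The maximum is for aluminum alloy.

aluminum alloy, M = 21.3×10⁻³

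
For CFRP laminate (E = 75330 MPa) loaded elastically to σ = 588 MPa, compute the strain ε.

7.81×10⁻³

E = 75330 MPa = 75.33 GPa = 75330 MPa.
ε = σ/E = 588 / 75330 = 7.81×10⁻³.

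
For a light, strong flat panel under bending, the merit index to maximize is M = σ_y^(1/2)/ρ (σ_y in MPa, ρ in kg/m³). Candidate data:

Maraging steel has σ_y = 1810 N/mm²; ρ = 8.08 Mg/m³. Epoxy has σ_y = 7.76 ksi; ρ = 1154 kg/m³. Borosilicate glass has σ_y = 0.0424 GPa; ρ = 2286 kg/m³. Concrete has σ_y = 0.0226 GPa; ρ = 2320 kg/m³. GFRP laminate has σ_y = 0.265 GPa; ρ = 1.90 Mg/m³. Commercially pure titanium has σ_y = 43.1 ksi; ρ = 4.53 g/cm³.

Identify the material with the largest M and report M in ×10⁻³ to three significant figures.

GFRP laminate, M = 8.57×10⁻³

Normalizing units and computing the index:
  maraging steel: σ_y = 1810 MPa, ρ = 8080 kg/m³
  epoxy: σ_y = 53.50 MPa, ρ = 1154 kg/m³
  borosilicate glass: σ_y = 42.40 MPa, ρ = 2286 kg/m³
  concrete: σ_y = 22.60 MPa, ρ = 2320 kg/m³
  GFRP laminate: σ_y = 265.0 MPa, ρ = 1900 kg/m³
  commercially pure titanium: σ_y = 297.2 MPa, ρ = 4530 kg/m³
  GFRP laminate: M = 8.57×10⁻³
  epoxy: M = 6.34×10⁻³
  maraging steel: M = 5.27×10⁻³
  commercially pure titanium: M = 3.81×10⁻³
  borosilicate glass: M = 2.85×10⁻³
  concrete: M = 2.05×10⁻³
GFRP laminate has the largest M.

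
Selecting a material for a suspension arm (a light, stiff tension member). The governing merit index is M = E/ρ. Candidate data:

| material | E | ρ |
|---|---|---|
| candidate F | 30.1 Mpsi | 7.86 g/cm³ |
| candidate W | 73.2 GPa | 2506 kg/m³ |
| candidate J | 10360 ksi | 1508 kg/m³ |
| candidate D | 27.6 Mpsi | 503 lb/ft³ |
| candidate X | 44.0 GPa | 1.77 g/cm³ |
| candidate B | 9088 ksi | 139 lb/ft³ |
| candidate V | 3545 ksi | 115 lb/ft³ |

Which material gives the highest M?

After converting to SI:
  candidate F: E = 207.5 GPa, ρ = 7860 kg/m³
  candidate W: E = 73.20 GPa, ρ = 2506 kg/m³
  candidate J: E = 71.43 GPa, ρ = 1508 kg/m³
  candidate D: E = 190.3 GPa, ρ = 8057 kg/m³
  candidate X: E = 44.00 GPa, ρ = 1770 kg/m³
  candidate B: E = 62.66 GPa, ρ = 2227 kg/m³
  candidate V: E = 24.44 GPa, ρ = 1842 kg/m³
  candidate J: M = 47.4 MN·m/kg
  candidate W: M = 29.2 MN·m/kg
  candidate B: M = 28.1 MN·m/kg
  candidate F: M = 26.4 MN·m/kg
  candidate X: M = 24.9 MN·m/kg
  candidate D: M = 23.6 MN·m/kg
  candidate V: M = 13.3 MN·m/kg
The maximum is for candidate J.

candidate J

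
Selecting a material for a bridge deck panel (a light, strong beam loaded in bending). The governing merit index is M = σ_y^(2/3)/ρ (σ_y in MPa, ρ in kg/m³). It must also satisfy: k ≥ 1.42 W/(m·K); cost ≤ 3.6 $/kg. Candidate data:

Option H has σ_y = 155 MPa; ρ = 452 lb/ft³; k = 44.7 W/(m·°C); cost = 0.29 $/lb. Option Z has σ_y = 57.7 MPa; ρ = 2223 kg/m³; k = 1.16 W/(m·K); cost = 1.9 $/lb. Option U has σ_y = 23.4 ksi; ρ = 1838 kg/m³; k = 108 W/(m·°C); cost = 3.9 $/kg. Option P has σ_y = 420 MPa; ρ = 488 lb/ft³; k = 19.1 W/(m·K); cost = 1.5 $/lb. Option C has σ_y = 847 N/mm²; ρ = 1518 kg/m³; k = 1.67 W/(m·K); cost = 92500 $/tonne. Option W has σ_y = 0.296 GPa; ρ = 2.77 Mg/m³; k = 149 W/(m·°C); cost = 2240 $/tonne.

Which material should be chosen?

option W

Screen on constraints: k ≥ 1.42 W/(m·K); cost ≤ 3.6 $/kg. Survivors: option H, option P, option W.
In SI units:
  option H: σ_y = 155.0 MPa, ρ = 7240 kg/m³
  option P: σ_y = 420.0 MPa, ρ = 7817 kg/m³
  option W: σ_y = 296.0 MPa, ρ = 2770 kg/m³
  option W: M = 16.0×10⁻³
  option P: M = 7.17×10⁻³
  option H: M = 3.99×10⁻³
The maximum is for option W.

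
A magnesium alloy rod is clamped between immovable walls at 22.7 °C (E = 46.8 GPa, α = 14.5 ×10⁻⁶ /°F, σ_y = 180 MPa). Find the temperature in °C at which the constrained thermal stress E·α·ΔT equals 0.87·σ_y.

α = 14.5×10⁻⁶/°F × 9/5 = 26.1×10⁻⁶/K.
E·α·ΔT = 156.6 MPa ⇒ ΔT = 156.6 / (46.80×10³ × 26.1×10⁻⁶) = 128.2 K.
T = 22.7 + 128.2 = 150.9 °C.

151 °C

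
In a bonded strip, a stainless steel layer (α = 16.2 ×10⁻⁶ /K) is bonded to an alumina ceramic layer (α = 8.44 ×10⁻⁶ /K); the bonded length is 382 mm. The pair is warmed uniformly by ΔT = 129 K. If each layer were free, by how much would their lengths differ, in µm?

Δα = |16.2 − 8.44|×10⁻⁶/K = 7.76×10⁻⁶/K.
ΔL_mismatch = Δα·L·ΔT = 7.76×10⁻⁶ × 382.0 mm × 129.0 K = 382 µm.

382 µm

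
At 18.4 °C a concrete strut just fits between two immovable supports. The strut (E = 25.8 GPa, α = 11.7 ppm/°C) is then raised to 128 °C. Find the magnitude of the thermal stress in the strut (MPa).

33.1 MPa

ΔT = 109.6 K. Constrained thermal stress σ = E·α·ΔT = 25.80×10³ MPa × 11.7×10⁻⁶ × 109.6 = 33.1 MPa (compressive).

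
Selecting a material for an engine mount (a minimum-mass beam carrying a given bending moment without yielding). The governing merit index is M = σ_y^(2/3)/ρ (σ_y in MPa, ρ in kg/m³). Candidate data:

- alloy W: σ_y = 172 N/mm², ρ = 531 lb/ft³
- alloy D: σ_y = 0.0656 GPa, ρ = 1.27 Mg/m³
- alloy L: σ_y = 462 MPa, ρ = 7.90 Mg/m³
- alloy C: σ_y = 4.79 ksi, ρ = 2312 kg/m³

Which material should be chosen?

alloy D

After converting to SI:
  alloy W: σ_y = 172.0 MPa, ρ = 8506 kg/m³
  alloy D: σ_y = 65.60 MPa, ρ = 1270 kg/m³
  alloy L: σ_y = 462.0 MPa, ρ = 7900 kg/m³
  alloy C: σ_y = 33.03 MPa, ρ = 2312 kg/m³
  alloy D: M = 12.8×10⁻³
  alloy L: M = 7.56×10⁻³
  alloy C: M = 4.45×10⁻³
  alloy W: M = 3.64×10⁻³
The maximum is for alloy D.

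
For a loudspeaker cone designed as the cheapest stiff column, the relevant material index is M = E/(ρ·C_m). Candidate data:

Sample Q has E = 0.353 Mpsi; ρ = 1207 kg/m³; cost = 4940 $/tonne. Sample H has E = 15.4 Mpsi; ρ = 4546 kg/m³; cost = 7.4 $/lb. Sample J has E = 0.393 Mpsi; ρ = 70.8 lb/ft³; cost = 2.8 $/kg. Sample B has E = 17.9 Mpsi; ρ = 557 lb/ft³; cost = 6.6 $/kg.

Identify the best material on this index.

Normalizing units and computing the index:
  sample Q: E = 2.434 GPa, ρ = 1207 kg/m³, cost = 4.940 $/kg
  sample H: E = 106.2 GPa, ρ = 4546 kg/m³, cost = 16.31 $/kg
  sample J: E = 2.710 GPa, ρ = 1134 kg/m³, cost = 2.800 $/kg
  sample B: E = 123.4 GPa, ρ = 8922 kg/m³, cost = 6.600 $/kg
  sample B: M = 2.10 MN·m per $
  sample H: M = 1.43 MN·m per $
  sample J: M = 0.853 MN·m per $
  sample Q: M = 0.408 MN·m per $
Highest index: sample B.

sample B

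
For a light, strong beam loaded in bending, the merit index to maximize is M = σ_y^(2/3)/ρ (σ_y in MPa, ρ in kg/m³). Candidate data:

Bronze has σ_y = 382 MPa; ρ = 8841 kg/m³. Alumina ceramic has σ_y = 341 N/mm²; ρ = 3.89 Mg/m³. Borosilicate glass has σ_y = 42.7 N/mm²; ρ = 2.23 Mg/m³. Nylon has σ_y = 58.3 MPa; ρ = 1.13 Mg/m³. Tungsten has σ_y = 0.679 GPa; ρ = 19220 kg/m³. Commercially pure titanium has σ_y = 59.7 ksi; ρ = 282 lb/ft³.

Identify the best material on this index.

nylon

Convert each candidate to consistent units, then evaluate M:
  bronze: σ_y = 382.0 MPa, ρ = 8841 kg/m³
  alumina ceramic: σ_y = 341.0 MPa, ρ = 3890 kg/m³
  borosilicate glass: σ_y = 42.70 MPa, ρ = 2230 kg/m³
  nylon: σ_y = 58.30 MPa, ρ = 1130 kg/m³
  tungsten: σ_y = 679.0 MPa, ρ = 19220 kg/m³
  commercially pure titanium: σ_y = 411.6 MPa, ρ = 4517 kg/m³
  nylon: M = 13.3×10⁻³
  alumina ceramic: M = 12.5×10⁻³
  commercially pure titanium: M = 12.2×10⁻³
  bronze: M = 5.95×10⁻³
  borosilicate glass: M = 5.48×10⁻³
  tungsten: M = 4.02×10⁻³
The maximum is for nylon.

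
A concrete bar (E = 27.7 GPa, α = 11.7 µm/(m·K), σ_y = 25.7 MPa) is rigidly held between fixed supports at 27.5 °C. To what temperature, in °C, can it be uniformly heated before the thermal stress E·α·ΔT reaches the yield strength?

E·α·ΔT = 25.70 MPa ⇒ ΔT = 25.70 / (27.70×10³ × 11.7×10⁻⁶) = 79.30 K.
T = 27.5 + 79.30 = 106.8 °C.

107 °C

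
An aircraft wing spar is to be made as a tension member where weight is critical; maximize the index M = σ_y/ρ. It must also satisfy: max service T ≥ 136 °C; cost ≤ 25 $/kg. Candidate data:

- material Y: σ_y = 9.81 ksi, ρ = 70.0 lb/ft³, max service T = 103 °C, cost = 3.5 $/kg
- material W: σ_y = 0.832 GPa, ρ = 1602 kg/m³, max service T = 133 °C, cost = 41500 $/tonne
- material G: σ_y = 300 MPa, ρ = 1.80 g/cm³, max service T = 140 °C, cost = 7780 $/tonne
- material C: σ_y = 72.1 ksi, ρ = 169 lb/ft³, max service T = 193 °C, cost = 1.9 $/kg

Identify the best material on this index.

Screen on constraints: max service T ≥ 136 °C; cost ≤ 25 $/kg. Survivors: material G, material C.
In SI units:
  material G: σ_y = 300.0 MPa, ρ = 1800 kg/m³
  material C: σ_y = 497.1 MPa, ρ = 2707 kg/m³
  material C: M = 184 kN·m/kg
  material G: M = 167 kN·m/kg
Highest index: material C.

material C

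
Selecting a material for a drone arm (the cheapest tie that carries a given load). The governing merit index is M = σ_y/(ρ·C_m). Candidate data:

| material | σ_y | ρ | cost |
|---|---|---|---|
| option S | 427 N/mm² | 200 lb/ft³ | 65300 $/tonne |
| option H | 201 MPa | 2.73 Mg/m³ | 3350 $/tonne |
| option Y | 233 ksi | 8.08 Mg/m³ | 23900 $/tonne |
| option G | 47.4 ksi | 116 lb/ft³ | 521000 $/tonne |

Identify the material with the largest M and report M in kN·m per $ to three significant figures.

After converting to SI:
  option S: σ_y = 427.0 MPa, ρ = 3204 kg/m³, cost = 65.30 $/kg
  option H: σ_y = 201.0 MPa, ρ = 2730 kg/m³, cost = 3.350 $/kg
  option Y: σ_y = 1606 MPa, ρ = 8080 kg/m³, cost = 23.90 $/kg
  option G: σ_y = 326.8 MPa, ρ = 1858 kg/m³, cost = 521.0 $/kg
  option H: M = 22.0 kN·m per $
  option Y: M = 8.32 kN·m per $
  option S: M = 2.04 kN·m per $
  option G: M = 0.338 kN·m per $
Highest index: option H.

option H, M = 22.0 kN·m per $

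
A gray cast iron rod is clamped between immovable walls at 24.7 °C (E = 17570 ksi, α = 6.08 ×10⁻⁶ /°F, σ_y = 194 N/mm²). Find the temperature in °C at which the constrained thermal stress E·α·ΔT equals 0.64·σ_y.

118 °C

E = 17570 ksi = 121.1 GPa.
α = 6.08×10⁻⁶/°F × 9/5 = 10.9×10⁻⁶/K.
σ_y = 194 N/mm² = 194.0 MPa.
E·α·ΔT = 124.2 MPa ⇒ ΔT = 124.2 / (121.1×10³ × 10.9×10⁻⁶) = 93.65 K.
T = 24.7 + 93.65 = 118.4 °C.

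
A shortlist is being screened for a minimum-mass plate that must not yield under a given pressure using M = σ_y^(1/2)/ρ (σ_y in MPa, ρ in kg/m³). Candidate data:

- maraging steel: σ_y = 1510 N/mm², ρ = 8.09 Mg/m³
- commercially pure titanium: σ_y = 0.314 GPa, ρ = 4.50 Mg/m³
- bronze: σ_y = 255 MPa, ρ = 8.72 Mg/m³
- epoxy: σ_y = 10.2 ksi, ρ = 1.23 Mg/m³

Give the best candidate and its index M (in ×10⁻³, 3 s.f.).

Convert each candidate to consistent units, then evaluate M:
  maraging steel: σ_y = 1510 MPa, ρ = 8090 kg/m³
  commercially pure titanium: σ_y = 314.0 MPa, ρ = 4500 kg/m³
  bronze: σ_y = 255.0 MPa, ρ = 8720 kg/m³
  epoxy: σ_y = 70.33 MPa, ρ = 1230 kg/m³
  epoxy: M = 6.82×10⁻³
  maraging steel: M = 4.80×10⁻³
  commercially pure titanium: M = 3.94×10⁻³
  bronze: M = 1.83×10⁻³
Epoxy ranks first.

epoxy, M = 6.82×10⁻³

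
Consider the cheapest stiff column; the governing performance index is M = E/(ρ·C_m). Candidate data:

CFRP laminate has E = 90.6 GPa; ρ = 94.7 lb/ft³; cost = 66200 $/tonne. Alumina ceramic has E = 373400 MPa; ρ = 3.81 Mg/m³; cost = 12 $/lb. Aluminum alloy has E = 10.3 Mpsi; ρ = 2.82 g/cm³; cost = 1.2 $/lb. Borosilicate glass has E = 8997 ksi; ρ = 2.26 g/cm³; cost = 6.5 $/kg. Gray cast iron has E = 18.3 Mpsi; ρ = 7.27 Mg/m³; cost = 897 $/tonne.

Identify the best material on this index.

Convert each candidate to consistent units, then evaluate M:
  CFRP laminate: E = 90.60 GPa, ρ = 1517 kg/m³, cost = 66.20 $/kg
  alumina ceramic: E = 373.4 GPa, ρ = 3810 kg/m³, cost = 26.46 $/kg
  aluminum alloy: E = 71.02 GPa, ρ = 2820 kg/m³, cost = 2.646 $/kg
  borosilicate glass: E = 62.03 GPa, ρ = 2260 kg/m³, cost = 6.500 $/kg
  gray cast iron: E = 126.2 GPa, ρ = 7270 kg/m³, cost = 0.8970 $/kg
  gray cast iron: M = 19.3 MN·m per $
  aluminum alloy: M = 9.52 MN·m per $
  borosilicate glass: M = 4.22 MN·m per $
  alumina ceramic: M = 3.70 MN·m per $
  CFRP laminate: M = 0.902 MN·m per $
The maximum is for gray cast iron.

gray cast iron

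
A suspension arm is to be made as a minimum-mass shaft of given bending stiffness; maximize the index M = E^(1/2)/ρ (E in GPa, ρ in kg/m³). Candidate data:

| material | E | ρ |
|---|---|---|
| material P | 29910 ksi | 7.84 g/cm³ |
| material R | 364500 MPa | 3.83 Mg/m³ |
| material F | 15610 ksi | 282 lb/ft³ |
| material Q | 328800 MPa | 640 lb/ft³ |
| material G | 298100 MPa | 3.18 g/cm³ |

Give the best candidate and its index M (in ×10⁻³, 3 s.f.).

material G, M = 5.43×10⁻³

After converting to SI:
  material P: E = 206.2 GPa, ρ = 7840 kg/m³
  material R: E = 364.5 GPa, ρ = 3830 kg/m³
  material F: E = 107.6 GPa, ρ = 4517 kg/m³
  material Q: E = 328.8 GPa, ρ = 10250 kg/m³
  material G: E = 298.1 GPa, ρ = 3180 kg/m³
  material G: M = 5.43×10⁻³
  material R: M = 4.98×10⁻³
  material F: M = 2.30×10⁻³
  material P: M = 1.83×10⁻³
  material Q: M = 1.77×10⁻³
The maximum is for material G.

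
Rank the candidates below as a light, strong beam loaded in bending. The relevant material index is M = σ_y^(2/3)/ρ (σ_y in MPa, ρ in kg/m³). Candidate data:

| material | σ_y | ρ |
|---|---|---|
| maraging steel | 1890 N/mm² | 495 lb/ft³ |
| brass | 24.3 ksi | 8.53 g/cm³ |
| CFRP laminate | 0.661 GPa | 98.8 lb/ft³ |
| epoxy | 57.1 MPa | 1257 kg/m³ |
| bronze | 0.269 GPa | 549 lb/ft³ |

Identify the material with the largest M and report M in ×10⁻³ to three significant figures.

Putting every candidate on a common basis:
  maraging steel: σ_y = 1890 MPa, ρ = 7929 kg/m³
  brass: σ_y = 167.5 MPa, ρ = 8530 kg/m³
  CFRP laminate: σ_y = 661.0 MPa, ρ = 1583 kg/m³
  epoxy: σ_y = 57.10 MPa, ρ = 1257 kg/m³
  bronze: σ_y = 269.0 MPa, ρ = 8794 kg/m³
  CFRP laminate: M = 47.9×10⁻³
  maraging steel: M = 19.3×10⁻³
  epoxy: M = 11.8×10⁻³
  bronze: M = 4.74×10⁻³
  brass: M = 3.56×10⁻³
Highest index: CFRP laminate.

CFRP laminate, M = 47.9×10⁻³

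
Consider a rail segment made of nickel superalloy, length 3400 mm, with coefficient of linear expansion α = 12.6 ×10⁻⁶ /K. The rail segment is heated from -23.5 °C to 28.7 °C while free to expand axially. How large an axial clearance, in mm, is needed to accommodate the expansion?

ΔT = 28.7 − (-23.5) = 52.20 K.
ΔL = α·L₀·ΔT = 12.6×10⁻⁶ × 3400 mm × 52.20 K = 2.24 mm.

2.24 mm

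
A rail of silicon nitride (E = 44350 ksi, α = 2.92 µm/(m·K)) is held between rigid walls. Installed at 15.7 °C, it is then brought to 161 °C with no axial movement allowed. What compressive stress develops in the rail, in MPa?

E = 44350 ksi = 305.8 GPa.
ΔT = 145.3 K. Constrained thermal stress σ = E·α·ΔT = 305.8×10³ MPa × 2.92×10⁻⁶ × 145.3 = 130 MPa (compressive).

130 MPa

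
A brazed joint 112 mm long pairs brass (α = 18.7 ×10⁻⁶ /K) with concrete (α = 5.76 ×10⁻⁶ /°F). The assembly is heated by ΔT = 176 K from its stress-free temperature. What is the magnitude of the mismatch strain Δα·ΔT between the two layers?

1.47×10⁻³

concrete: α = 5.76×10⁻⁶/°F × 9/5 = 10.4×10⁻⁶/K.
Δα = |18.7 − 10.4|×10⁻⁶/K = 8.33×10⁻⁶/K.
Mismatch strain = Δα·ΔT = 8.33×10⁻⁶ × 176.0 = 1.47×10⁻³.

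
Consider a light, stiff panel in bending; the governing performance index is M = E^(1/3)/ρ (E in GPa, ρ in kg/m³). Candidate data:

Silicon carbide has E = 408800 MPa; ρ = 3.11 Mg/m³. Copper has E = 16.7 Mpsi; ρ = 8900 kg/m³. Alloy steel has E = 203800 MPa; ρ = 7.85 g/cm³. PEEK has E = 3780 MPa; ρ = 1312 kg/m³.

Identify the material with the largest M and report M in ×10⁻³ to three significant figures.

silicon carbide, M = 2.39×10⁻³

Convert each candidate to consistent units, then evaluate M:
  silicon carbide: E = 408.8 GPa, ρ = 3110 kg/m³
  copper: E = 115.1 GPa, ρ = 8900 kg/m³
  alloy steel: E = 203.8 GPa, ρ = 7850 kg/m³
  PEEK: E = 3.780 GPa, ρ = 1312 kg/m³
  silicon carbide: M = 2.39×10⁻³
  PEEK: M = 1.19×10⁻³
  alloy steel: M = 0.750×10⁻³
  copper: M = 0.547×10⁻³
Highest index: silicon carbide.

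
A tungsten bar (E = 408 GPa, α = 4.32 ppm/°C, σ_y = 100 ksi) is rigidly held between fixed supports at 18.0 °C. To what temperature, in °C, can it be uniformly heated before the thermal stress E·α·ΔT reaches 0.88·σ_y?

σ_y = 100 ksi = 689.5 MPa.
E·α·ΔT = 606.7 MPa ⇒ ΔT = 606.7 / (408.0×10³ × 4.32×10⁻⁶) = 344.2 K.
T = 18.0 + 344.2 = 362.2 °C.

362 °C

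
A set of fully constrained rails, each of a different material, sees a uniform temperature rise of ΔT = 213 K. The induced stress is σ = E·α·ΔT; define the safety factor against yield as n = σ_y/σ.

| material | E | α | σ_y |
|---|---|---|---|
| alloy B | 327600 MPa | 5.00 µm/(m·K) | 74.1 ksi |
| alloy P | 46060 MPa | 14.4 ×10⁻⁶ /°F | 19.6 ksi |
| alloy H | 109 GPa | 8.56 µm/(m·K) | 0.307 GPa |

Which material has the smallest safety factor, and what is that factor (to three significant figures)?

alloy P, n = 0.531

In consistent units (E in GPa, α in ×10⁻⁶/K, σ_y in MPa):
  alloy B: E = 327.6, α = 5.00, σ_y = 510.9 → σ = 349 MPa, n = 1.46
  alloy P: E = 46.06, α = 25.9, σ_y = 135.1 → σ = 254 MPa, n = 0.531
  alloy H: E = 109.0, α = 8.56, σ_y = 307.0 → σ = 199 MPa, n = 1.54
The minimum is alloy P at n = 0.531.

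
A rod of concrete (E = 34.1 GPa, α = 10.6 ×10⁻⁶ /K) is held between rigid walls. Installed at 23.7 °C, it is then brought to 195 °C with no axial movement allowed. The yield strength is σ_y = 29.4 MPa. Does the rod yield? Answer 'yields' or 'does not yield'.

ΔT = 171.3 K. Constrained thermal stress σ = E·α·ΔT = 34.10×10³ MPa × 10.6×10⁻⁶ × 171.3 = 61.9 MPa (compressive).
Compare to σ_y = 29.4 MPa: σ ≥ σ_y, so it yields.

yields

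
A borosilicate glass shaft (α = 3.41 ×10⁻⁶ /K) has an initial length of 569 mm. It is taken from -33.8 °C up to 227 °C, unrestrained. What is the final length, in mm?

ΔT = 227 − (-33.8) = 260.8 K.
ΔL = α·L₀·ΔT = 3.41×10⁻⁶ × 569 mm × 260.8 K = 0.506 mm.
L = L₀ + ΔL = 569 + 0.506 = 569.51 mm.

569.51 mm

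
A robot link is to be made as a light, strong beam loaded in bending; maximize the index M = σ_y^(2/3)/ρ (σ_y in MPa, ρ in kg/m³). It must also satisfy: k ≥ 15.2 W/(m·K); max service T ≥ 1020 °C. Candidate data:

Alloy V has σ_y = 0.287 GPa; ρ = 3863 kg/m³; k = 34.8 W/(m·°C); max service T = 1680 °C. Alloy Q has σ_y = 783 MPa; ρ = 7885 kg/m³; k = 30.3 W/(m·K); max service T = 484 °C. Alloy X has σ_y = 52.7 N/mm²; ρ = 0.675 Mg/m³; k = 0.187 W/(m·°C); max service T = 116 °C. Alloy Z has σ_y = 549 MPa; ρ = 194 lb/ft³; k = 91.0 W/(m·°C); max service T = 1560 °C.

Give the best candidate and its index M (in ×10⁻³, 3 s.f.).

alloy Z, M = 21.6×10⁻³

Screen on constraints: k ≥ 15.2 W/(m·K); max service T ≥ 1020 °C. Survivors: alloy V, alloy Z.
Convert each candidate to consistent units, then evaluate M:
  alloy V: σ_y = 287.0 MPa, ρ = 3863 kg/m³
  alloy Z: σ_y = 549.0 MPa, ρ = 3108 kg/m³
  alloy Z: M = 21.6×10⁻³
  alloy V: M = 11.3×10⁻³
Highest index: alloy Z.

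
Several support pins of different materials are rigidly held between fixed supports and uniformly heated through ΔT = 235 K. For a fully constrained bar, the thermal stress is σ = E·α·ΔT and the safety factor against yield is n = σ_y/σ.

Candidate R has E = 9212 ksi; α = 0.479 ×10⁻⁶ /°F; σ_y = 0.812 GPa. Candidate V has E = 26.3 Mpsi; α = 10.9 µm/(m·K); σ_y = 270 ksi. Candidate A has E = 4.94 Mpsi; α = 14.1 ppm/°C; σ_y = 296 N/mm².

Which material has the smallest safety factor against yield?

Per material, after unit conversion:
  candidate R: E = 63.51, α = 0.862, σ_y = 812.0 → σ = 12.9 MPa, n = 63.1
  candidate V: E = 181.3, α = 10.9, σ_y = 1862 → σ = 464 MPa, n = 4.01
  candidate A: E = 34.06, α = 14.1, σ_y = 296.0 → σ = 113 MPa, n = 2.62
Smallest n: candidate A with n = 2.62.

candidate A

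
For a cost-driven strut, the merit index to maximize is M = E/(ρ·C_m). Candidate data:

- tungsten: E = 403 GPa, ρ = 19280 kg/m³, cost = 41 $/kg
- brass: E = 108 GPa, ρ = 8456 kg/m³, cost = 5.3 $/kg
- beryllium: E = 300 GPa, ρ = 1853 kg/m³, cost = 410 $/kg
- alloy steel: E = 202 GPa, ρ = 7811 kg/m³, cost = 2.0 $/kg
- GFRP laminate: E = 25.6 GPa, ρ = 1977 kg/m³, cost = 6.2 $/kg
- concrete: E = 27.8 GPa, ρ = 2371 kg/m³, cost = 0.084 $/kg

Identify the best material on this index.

concrete

Evaluate M for each candidate:
  concrete: M = 140 MN·m per $
  alloy steel: M = 12.9 MN·m per $
  brass: M = 2.41 MN·m per $
  GFRP laminate: M = 2.09 MN·m per $
  tungsten: M = 0.510 MN·m per $
  beryllium: M = 0.395 MN·m per $
Concrete ranks first.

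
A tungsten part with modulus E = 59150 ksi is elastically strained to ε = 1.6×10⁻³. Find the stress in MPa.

E = 59150 ksi = 407.8 GPa.
σ = E·ε = 407800 MPa × 1.6×10⁻³ = 653 MPa.

653 MPa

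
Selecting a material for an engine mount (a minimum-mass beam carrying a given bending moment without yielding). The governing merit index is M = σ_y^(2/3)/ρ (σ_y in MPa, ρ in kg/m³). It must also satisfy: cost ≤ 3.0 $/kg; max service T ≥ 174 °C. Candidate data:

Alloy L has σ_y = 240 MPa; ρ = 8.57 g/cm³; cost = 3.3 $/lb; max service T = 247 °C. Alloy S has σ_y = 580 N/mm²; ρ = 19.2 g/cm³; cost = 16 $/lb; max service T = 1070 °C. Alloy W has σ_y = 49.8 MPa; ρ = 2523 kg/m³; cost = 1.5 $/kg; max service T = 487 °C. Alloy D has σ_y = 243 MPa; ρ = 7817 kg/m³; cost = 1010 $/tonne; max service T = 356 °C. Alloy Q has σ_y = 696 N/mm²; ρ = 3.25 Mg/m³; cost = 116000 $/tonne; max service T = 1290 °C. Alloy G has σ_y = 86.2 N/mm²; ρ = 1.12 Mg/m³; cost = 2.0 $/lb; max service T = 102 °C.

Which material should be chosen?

Screen on constraints: cost ≤ 3.0 $/kg; max service T ≥ 174 °C. Survivors: alloy W, alloy D.
Convert each candidate to consistent units, then evaluate M:
  alloy W: σ_y = 49.80 MPa, ρ = 2523 kg/m³
  alloy D: σ_y = 243.0 MPa, ρ = 7817 kg/m³
  alloy W: M = 5.36×10⁻³
  alloy D: M = 4.98×10⁻³
Highest index: alloy W.

alloy W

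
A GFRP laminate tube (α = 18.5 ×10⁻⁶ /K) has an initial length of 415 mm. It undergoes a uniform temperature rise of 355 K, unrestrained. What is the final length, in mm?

ΔL = α·L₀·ΔT = 18.5×10⁻⁶ × 415 mm × 355.0 K = 2.73 mm.
L = L₀ + ΔL = 415 + 2.73 = 417.73 mm.

417.73 mm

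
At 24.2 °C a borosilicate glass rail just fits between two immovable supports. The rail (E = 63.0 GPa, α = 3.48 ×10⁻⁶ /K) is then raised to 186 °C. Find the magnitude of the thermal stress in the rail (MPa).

35.5 MPa

ΔT = 161.8 K. Constrained thermal stress σ = E·α·ΔT = 63.00×10³ MPa × 3.48×10⁻⁶ × 161.8 = 35.5 MPa (compressive).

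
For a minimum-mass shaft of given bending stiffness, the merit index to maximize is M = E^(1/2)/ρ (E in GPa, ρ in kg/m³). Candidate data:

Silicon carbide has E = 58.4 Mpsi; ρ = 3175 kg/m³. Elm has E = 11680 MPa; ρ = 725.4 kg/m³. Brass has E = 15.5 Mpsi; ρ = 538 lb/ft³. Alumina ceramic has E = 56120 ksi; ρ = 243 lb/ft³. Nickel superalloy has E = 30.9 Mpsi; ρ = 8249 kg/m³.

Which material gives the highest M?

silicon carbide

Normalizing units and computing the index:
  silicon carbide: E = 402.7 GPa, ρ = 3175 kg/m³
  elm: E = 11.68 GPa, ρ = 725.4 kg/m³
  brass: E = 106.9 GPa, ρ = 8618 kg/m³
  alumina ceramic: E = 386.9 GPa, ρ = 3892 kg/m³
  nickel superalloy: E = 213.0 GPa, ρ = 8249 kg/m³
  silicon carbide: M = 6.32×10⁻³
  alumina ceramic: M = 5.05×10⁻³
  elm: M = 4.71×10⁻³
  nickel superalloy: M = 1.77×10⁻³
  brass: M = 1.20×10⁻³
Highest index: silicon carbide.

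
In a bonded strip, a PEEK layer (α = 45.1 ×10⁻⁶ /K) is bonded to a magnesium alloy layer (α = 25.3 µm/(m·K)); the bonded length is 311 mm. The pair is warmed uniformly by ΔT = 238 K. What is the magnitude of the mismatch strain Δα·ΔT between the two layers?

4.71×10⁻³

Δα = |45.1 − 25.3|×10⁻⁶/K = 19.8×10⁻⁶/K.
Mismatch strain = Δα·ΔT = 19.8×10⁻⁶ × 238.0 = 4.71×10⁻³.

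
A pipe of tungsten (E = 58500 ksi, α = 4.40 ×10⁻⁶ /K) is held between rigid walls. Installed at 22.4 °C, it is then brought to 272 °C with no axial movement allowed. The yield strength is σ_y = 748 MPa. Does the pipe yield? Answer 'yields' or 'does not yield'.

E = 58500 ksi = 403.3 GPa.
ΔT = 249.6 K. Constrained thermal stress σ = E·α·ΔT = 403.3×10³ MPa × 4.40×10⁻⁶ × 249.6 = 443 MPa (compressive).
Compare to σ_y = 748 MPa: σ < σ_y, so it does not yield.

does not yield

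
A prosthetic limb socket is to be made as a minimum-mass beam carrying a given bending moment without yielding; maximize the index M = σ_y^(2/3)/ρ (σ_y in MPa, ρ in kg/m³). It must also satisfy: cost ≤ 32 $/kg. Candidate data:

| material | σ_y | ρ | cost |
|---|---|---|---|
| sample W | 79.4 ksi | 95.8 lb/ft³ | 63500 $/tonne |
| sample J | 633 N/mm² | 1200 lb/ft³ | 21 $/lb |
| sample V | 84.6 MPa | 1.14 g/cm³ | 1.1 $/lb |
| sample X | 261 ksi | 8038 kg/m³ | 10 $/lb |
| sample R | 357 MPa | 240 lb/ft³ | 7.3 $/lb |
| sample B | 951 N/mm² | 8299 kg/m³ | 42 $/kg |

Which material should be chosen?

Screen on constraints: cost ≤ 32 $/kg. Survivors: sample V, sample X, sample R.
Convert each candidate to consistent units, then evaluate M:
  sample V: σ_y = 84.60 MPa, ρ = 1140 kg/m³
  sample X: σ_y = 1800 MPa, ρ = 8038 kg/m³
  sample R: σ_y = 357.0 MPa, ρ = 3844 kg/m³
  sample X: M = 18.4×10⁻³
  sample V: M = 16.9×10⁻³
  sample R: M = 13.1×10⁻³
Sample X ranks first.

sample X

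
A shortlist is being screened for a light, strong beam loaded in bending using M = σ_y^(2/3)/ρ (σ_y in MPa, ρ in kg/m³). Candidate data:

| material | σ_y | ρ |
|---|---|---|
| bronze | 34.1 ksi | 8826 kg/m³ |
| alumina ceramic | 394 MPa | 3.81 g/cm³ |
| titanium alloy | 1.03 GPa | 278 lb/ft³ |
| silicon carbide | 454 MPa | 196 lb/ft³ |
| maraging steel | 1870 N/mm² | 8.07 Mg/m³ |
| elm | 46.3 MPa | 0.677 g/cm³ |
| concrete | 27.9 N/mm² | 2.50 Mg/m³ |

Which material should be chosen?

After converting to SI:
  bronze: σ_y = 235.1 MPa, ρ = 8826 kg/m³
  alumina ceramic: σ_y = 394.0 MPa, ρ = 3810 kg/m³
  titanium alloy: σ_y = 1030 MPa, ρ = 4453 kg/m³
  silicon carbide: σ_y = 454.0 MPa, ρ = 3140 kg/m³
  maraging steel: σ_y = 1870 MPa, ρ = 8070 kg/m³
  elm: σ_y = 46.30 MPa, ρ = 677.0 kg/m³
  concrete: σ_y = 27.90 MPa, ρ = 2500 kg/m³
  titanium alloy: M = 22.9×10⁻³
  elm: M = 19.0×10⁻³
  silicon carbide: M = 18.8×10⁻³
  maraging steel: M = 18.8×10⁻³
  alumina ceramic: M = 14.1×10⁻³
  bronze: M = 4.32×10⁻³
  concrete: M = 3.68×10⁻³
The maximum is for titanium alloy.

titanium alloy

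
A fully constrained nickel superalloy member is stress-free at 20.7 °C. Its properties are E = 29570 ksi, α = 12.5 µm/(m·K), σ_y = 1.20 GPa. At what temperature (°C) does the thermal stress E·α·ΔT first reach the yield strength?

E = 29570 ksi = 203.9 GPa.
σ_y = 1.20 GPa = 1200 MPa.
E·α·ΔT = 1200 MPa ⇒ ΔT = 1200 / (203.9×10³ × 12.5×10⁻⁶) = 470.9 K.
T = 20.7 + 470.9 = 491.6 °C.

492 °C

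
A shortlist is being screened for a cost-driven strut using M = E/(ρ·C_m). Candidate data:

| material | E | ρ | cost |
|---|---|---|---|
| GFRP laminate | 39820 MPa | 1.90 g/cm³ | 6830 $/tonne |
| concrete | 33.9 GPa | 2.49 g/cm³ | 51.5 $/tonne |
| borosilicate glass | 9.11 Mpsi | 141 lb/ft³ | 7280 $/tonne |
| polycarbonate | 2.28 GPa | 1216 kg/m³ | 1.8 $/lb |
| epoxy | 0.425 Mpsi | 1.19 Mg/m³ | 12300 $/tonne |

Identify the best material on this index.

Normalizing units and computing the index:
  GFRP laminate: E = 39.82 GPa, ρ = 1900 kg/m³, cost = 6.830 $/kg
  concrete: E = 33.90 GPa, ρ = 2490 kg/m³, cost = 0.05150 $/kg
  borosilicate glass: E = 62.81 GPa, ρ = 2259 kg/m³, cost = 7.280 $/kg
  polycarbonate: E = 2.280 GPa, ρ = 1216 kg/m³, cost = 3.968 $/kg
  epoxy: E = 2.930 GPa, ρ = 1190 kg/m³, cost = 12.30 $/kg
  concrete: M = 264 MN·m per $
  borosilicate glass: M = 3.82 MN·m per $
  GFRP laminate: M = 3.07 MN·m per $
  polycarbonate: M = 0.473 MN·m per $
  epoxy: M = 0.200 MN·m per $
Concrete ranks first.

concrete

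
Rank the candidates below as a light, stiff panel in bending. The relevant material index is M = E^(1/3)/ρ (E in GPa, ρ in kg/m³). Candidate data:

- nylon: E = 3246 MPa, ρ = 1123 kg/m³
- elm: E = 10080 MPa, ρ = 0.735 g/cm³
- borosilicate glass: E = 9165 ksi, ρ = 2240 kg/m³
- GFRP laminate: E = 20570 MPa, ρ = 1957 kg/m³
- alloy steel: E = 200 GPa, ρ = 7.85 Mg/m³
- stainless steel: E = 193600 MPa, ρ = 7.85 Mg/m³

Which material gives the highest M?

Normalizing units and computing the index:
  nylon: E = 3.246 GPa, ρ = 1123 kg/m³
  elm: E = 10.08 GPa, ρ = 735.0 kg/m³
  borosilicate glass: E = 63.19 GPa, ρ = 2240 kg/m³
  GFRP laminate: E = 20.57 GPa, ρ = 1957 kg/m³
  alloy steel: E = 200.0 GPa, ρ = 7850 kg/m³
  stainless steel: E = 193.6 GPa, ρ = 7850 kg/m³
  elm: M = 2.94×10⁻³
  borosilicate glass: M = 1.78×10⁻³
  GFRP laminate: M = 1.40×10⁻³
  nylon: M = 1.32×10⁻³
  alloy steel: M = 0.745×10⁻³
  stainless steel: M = 0.737×10⁻³
Elm ranks first.

elm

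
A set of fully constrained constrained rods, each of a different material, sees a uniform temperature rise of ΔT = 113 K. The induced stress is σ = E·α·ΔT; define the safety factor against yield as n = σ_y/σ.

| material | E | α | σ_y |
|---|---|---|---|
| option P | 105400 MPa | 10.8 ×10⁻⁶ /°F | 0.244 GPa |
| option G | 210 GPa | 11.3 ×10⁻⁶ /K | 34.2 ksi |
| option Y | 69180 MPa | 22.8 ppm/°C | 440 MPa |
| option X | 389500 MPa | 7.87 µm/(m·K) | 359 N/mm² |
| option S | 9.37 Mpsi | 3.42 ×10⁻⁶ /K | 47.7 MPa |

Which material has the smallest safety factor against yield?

option G

Converting E to GPa, α to ×10⁻⁶/K, σ_y to MPa, then σ and n for each:
  option P: E = 105.4, α = 19.4, σ_y = 244.0 → σ = 232 MPa, n = 1.05
  option G: E = 210.0, α = 11.3, σ_y = 235.8 → σ = 268 MPa, n = 0.879
  option Y: E = 69.18, α = 22.8, σ_y = 440.0 → σ = 178 MPa, n = 2.47
  option X: E = 389.5, α = 7.87, σ_y = 359.0 → σ = 346 MPa, n = 1.04
  option S: E = 64.60, α = 3.42, σ_y = 47.70 → σ = 25.0 MPa, n = 1.91
Option G has the lowest safety factor, n = 0.879.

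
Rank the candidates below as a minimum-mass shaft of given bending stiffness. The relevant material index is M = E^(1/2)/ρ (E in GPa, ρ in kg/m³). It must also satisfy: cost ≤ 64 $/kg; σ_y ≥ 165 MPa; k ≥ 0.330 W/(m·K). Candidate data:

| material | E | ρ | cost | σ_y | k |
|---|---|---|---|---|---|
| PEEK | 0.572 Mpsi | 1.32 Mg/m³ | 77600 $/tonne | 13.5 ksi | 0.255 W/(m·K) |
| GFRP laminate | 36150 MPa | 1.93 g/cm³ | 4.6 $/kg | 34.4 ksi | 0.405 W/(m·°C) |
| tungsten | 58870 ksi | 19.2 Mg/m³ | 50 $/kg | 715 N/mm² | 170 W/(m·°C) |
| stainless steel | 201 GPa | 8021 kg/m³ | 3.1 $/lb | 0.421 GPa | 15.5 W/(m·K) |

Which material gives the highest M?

Screen on constraints: cost ≤ 64 $/kg; σ_y ≥ 165 MPa; k ≥ 0.330 W/(m·K). Survivors: GFRP laminate, tungsten, stainless steel.
Putting every candidate on a common basis:
  GFRP laminate: E = 36.15 GPa, ρ = 1930 kg/m³
  tungsten: E = 405.9 GPa, ρ = 19200 kg/m³
  stainless steel: E = 201.0 GPa, ρ = 8021 kg/m³
  GFRP laminate: M = 3.12×10⁻³
  stainless steel: M = 1.77×10⁻³
  tungsten: M = 1.05×10⁻³
GFRP laminate ranks first.

GFRP laminate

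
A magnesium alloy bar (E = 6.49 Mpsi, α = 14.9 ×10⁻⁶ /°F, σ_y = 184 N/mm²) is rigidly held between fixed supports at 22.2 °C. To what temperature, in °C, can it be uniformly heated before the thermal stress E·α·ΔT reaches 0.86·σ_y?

E = 6.49 Mpsi = 44.75 GPa.
α = 14.9×10⁻⁶/°F × 9/5 = 26.8×10⁻⁶/K.
σ_y = 184 N/mm² = 184.0 MPa.
E·α·ΔT = 158.2 MPa ⇒ ΔT = 158.2 / (44.75×10³ × 26.8×10⁻⁶) = 131.9 K.
T = 22.2 + 131.9 = 154.1 °C.

154 °C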